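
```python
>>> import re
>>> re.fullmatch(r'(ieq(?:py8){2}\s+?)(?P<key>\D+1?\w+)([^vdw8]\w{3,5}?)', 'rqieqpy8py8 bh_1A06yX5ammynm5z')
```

None

For `fullmatch`, every character of the input must be accounted for by the pattern.
Here there's no way to consume every character, so the call returns None.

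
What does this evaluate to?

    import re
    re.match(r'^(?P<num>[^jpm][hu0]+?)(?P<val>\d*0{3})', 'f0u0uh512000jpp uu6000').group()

Pattern: anchored at the start of the string; then any character except [jpm], then one or more of one of [hu0] (lazy) (captured as 'num'); then zero or more of a digit, then exactly 3 of a literal '0' (captured as 'val').
`re.match` won't scan ahead — the pattern has to work from the very first character.
The match spans [0:12] → 'f0u0uh512000'.
Captured: group 1 = 'f0u0uh', group 2 = '512000'.

'f0u0uh512000'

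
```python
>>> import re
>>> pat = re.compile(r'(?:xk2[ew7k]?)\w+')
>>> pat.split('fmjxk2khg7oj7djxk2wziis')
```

['fmj', '']

This matches the literal 'xk2', then optionally one of [ew7k] (non-capturing group); then one or more of a word character.
Matches to split on: at [3:23] → 'xk2khg7oj7djxk2wziis'.
Each match becomes a cut point; 2 segments remain.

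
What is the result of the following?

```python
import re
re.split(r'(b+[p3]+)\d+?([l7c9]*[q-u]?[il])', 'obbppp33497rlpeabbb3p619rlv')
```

['o', 'bbppp33', '97rl', 'pea', 'bbb3p', '9rl', 'v']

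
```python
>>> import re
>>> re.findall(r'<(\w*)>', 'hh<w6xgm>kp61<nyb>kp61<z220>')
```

['w6xgm', 'nyb', 'z220']

Walking the string: at [2:9] match '<w6xgm>', group 1 = 'w6xgm'; at [13:18] match '<nyb>', group 1 = 'nyb'; at [22:28] match '<z220>', group 1 = 'z220'.
`findall` collects group 1 from each match (3 total).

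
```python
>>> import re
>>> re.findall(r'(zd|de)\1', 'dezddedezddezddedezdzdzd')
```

The backreference `\1` re-matches whatever the first group consumed, character for character.
Scanning left to right: at [4:8] match 'dede', group 1 = 'de'; at [14:18] match 'dede', group 1 = 'de'; at [18:22] match 'zdzd', group 1 = 'zd'.
Because there's exactly one group, `findall` drops the full match and keeps group 1 from each hit.

['de', 'de', 'zd']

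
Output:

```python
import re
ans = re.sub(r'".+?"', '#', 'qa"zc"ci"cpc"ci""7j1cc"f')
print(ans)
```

qa#ci#ci#f

With the lazy modifier that quantifier settles for the fewest repetitions that let the rest of the pattern succeed (the atoms after it are unaffected and can still be greedy).
`sub` substitutes '#' at each match site.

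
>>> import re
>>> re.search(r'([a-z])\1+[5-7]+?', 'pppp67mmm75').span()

`\1` is not a pattern — it's the concrete string captured by group 1, re-applied verbatim.
Unlike `match`, `search` isn't anchored — it looks for the pattern anywhere in the string.
The match spans [0:5] → 'pppp6'.
Captured: group 1 = 'p'.

(0, 5)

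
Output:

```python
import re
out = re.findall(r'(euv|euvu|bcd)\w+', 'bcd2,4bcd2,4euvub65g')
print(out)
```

Branches in `(...|...)` are attempted left-to-right; the first branch that allows the whole pattern to succeed is taken.
Matches: at [0:4] match 'bcd2', group 1 = 'bcd'; at [6:10] match 'bcd2', group 1 = 'bcd'; at [12:20] match 'euvub65g', group 1 = 'euv'.
One capturing group, so `findall` returns just the captured substring from each match — 3 in all.

['bcd', 'bcd', 'euv']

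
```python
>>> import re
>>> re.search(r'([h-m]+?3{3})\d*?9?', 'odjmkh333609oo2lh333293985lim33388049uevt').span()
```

Pattern: one or more of a character in [h-m] (lazy), then exactly 3 of a literal '3' (captured); then zero or more of a digit (lazy), then optionally a literal '9'.
The match spans [2:9] → 'jmkh333'.

(2, 9)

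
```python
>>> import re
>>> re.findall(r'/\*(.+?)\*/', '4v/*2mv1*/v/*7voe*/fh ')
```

['2mv1', '7voe']

`findall` collects group 1 from each match (2 total).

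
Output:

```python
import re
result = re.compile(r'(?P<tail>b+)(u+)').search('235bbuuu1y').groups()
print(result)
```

('bb', 'uuu')

This matches one or more of a literal 'b' (captured as 'tail'); then one or more of a literal 'u' (captured).
`search` walks the string left to right and returns the first match it finds.
The match spans [3:8] → 'bbuuu'.
Captured: group 1 = 'bb', group 2 = 'uuu'.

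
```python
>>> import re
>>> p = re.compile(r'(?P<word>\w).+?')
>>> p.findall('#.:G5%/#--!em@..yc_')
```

A `+?`/`*?`/`{m,n}?` starts at its minimum and grows only as far as needed for what follows to match.
`findall` collects group 1 from each match (3 total).

['G', 'e', 'y']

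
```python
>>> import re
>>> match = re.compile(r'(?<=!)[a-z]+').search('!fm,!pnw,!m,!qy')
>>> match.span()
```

(1, 3)

The lookaround is zero-width — it requires the adjacent text to match without consuming it, so the asserted text isn't part of the match.
`re.search` tries every starting position until one works.
The match spans [1:3] → 'fm'.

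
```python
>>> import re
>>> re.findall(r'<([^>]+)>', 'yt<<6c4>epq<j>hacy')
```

Matches: at [2:8] match '<<6c4>', group 1 = '<6c4'; at [11:14] match '<j>', group 1 = 'j'.
One capturing group, so `findall` returns just the captured substring from each match — 2 in all.

['<6c4', 'j']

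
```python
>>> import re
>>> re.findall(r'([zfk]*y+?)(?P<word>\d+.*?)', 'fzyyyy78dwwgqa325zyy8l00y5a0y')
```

[('fzyyyy', '78'), ('zyy', '8'), ('y', '5')]

This matches zero or more of one of [zfk], then one or more of the literal 'y' (lazy) (captured); then one or more of a digit, then zero or more of any character (lazy) (captured as 'word').
Walking the string: at [0:8] match 'fzyyyy78', groups = ('fzyyyy', '78'); at [17:21] match 'zyy8', groups = ('zyy', '8'); at [24:26] match 'y5', groups = ('y', '5').
2 groups means each result is a tuple of 2 captured strings — 3 here.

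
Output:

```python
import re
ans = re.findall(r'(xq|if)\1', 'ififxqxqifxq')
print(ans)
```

The backreference `\1` re-matches whatever the first group consumed, character for character.
One capturing group, so `findall` returns just the captured substring from each match — 2 in all.

['if', 'xq']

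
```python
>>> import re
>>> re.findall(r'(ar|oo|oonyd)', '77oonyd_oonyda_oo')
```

['oo', 'oo', 'oo']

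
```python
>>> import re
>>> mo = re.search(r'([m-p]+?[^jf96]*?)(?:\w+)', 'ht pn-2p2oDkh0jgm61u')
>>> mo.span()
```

(3, 5)

The match spans [3:5] → 'pn'.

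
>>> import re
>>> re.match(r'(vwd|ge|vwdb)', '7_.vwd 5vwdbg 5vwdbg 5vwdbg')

`re.match` won't scan ahead — the pattern has to work from the very first character.
Here position 0 doesn't satisfy it, so the call returns None.

None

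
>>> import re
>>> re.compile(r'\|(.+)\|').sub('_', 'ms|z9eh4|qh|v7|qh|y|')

'ms_'

`sub` substitutes '_' at each match site.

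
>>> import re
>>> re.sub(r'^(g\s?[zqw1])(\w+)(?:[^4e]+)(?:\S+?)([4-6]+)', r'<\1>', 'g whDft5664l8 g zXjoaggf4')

The pattern matches anchored at the start of the string; then the literal 'g', then optionally whitespace, then one of [zqw1] (captured); then one or more of a word character (captured); then one or more of any character except [4e] (non-capturing group); then one or more of a non-whitespace character (lazy) (non-capturing group); then one or more of a character in [4-6] (captured).
Matches: at [0:25] → 'g whDft5664l8 g zXjoaggf4'.
Each match is replaced using the text its own group 1 captured.

'<g w>'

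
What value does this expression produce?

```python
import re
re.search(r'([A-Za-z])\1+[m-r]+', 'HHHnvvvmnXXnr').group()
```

'HHHn'

The backreference `\1` re-matches whatever the first group consumed, character for character.
`search` walks the string left to right and returns the first match it finds.
The match spans [0:4] → 'HHHn'.
Captured: group 1 = 'H'.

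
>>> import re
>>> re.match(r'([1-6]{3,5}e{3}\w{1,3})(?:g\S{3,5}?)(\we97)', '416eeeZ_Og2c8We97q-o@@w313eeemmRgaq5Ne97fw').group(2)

'We97'

The match spans [0:17] → '416eeeZ_Og2c8We97'.
Captured: group 1 = '416eeeZ_O', group 2 = 'We97'.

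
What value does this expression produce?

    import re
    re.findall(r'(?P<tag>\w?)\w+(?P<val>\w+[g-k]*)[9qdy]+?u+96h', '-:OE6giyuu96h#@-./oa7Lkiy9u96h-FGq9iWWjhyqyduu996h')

With 2 capturing groups, `findall` returns a 2-tuple per match.

[('O', 'i'), ('o', 'y')]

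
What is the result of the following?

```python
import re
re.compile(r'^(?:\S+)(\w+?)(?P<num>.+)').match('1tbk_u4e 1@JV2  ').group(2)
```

' 1@JV2  '

The match spans [0:16] → '1tbk_u4e 1@JV2  '.
Captured: group 1 = 'e', group 2 = ' 1@JV2  '.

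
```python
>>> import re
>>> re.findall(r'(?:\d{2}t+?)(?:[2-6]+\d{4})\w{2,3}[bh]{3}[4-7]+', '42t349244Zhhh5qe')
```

['42t349244Zhhh5']

The pattern matches exactly 2 of a digit, then one or more of a literal 't' (lazy) (non-capturing group); then one or more of a character in [2-6], then exactly 4 of a digit (non-capturing group); then 2 to 3 of a word character, then exactly 3 of one of [bh], then one or more of a character in [4-7].
Scanning left to right: at [0:14] → '42t349244Zhhh5'.
No capturing groups, so `findall` returns the 1 full match string.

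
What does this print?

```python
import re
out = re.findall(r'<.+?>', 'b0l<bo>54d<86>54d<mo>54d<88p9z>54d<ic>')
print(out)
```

With the lazy modifier that quantifier settles for the fewest repetitions that let the rest of the pattern succeed (the atoms after it are unaffected and can still be greedy).
Matches: at [3:7] → '<bo>'; at [10:14] → '<86>'; at [17:21] → '<mo>'; at [24:31] → '<88p9z>'; at [34:38] → '<ic>'.
`findall` yields the raw match text (5 of them) because the pattern has no groups.

['<bo>', '<86>', '<mo>', '<88p9z>', '<ic>']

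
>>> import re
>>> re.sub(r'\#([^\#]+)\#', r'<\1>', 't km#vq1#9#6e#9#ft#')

't km<vq1>9<6e>9<ft>'

Each match is replaced using the text its own group 1 captured.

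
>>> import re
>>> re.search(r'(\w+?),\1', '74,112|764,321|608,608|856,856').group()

'608,608'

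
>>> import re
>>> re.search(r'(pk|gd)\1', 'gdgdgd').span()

After group 1 captures some text, `\1` only succeeds where that same text appears again.
Unlike `match`, `search` isn't anchored — it looks for the pattern anywhere in the string.
The match spans [0:4] → 'gdgd'.
Captured: group 1 = 'gd'.

(0, 4)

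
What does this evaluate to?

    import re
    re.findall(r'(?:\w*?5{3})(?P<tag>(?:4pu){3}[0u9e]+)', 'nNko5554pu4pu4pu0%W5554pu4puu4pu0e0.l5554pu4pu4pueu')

['4pu4pu4pu0', '4pu4pu4pueu']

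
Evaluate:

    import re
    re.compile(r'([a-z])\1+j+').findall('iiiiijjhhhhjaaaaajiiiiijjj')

['i', 'h', 'a', 'i']

The backreference `\1` re-matches whatever the first group consumed, character for character.
Scanning left to right: at [0:7] match 'iiiiijj', group 1 = 'i'; at [7:12] match 'hhhhj', group 1 = 'h'; at [12:18] match 'aaaaaj', group 1 = 'a'; at [18:26] match 'iiiiijjj', group 1 = 'i'.
`findall` collects group 1 from each match (4 total).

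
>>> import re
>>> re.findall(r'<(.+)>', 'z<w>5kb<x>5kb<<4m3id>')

['w>5kb<x>5kb<<4m3id']

Matches: at [1:21] match '<w>5kb<x>5kb<<4m3id>', group 1 = 'w>5kb<x>5kb<<4m3id'.
One capturing group, so `findall` returns just the captured substring from the one match — 1 in all.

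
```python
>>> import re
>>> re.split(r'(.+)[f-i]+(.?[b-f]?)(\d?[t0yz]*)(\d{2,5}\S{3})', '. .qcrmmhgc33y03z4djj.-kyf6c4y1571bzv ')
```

['', '. .qcrmmhgc33y03z4djj.-ky', '6c', '4y', '1571bzv', ' ']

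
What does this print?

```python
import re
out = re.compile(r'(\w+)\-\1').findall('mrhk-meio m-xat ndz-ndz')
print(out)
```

['ndz']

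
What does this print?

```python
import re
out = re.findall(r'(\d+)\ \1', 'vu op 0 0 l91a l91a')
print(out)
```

['0']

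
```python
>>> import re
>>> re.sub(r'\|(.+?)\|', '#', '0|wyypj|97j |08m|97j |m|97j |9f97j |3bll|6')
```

'0#97j #97j #97j #3bll|6'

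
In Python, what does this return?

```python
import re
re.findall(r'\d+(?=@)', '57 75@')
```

The lookaround is zero-width — it requires the adjacent text to match without consuming it, so the asserted text isn't part of the match.
With no groups in the pattern, `findall` gives back each whole match — 1 here.

['75']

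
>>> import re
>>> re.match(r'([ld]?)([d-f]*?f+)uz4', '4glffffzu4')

None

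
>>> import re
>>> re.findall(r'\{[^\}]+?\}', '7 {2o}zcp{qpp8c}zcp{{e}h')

['{2o}', '{qpp8c}', '{{e}']

`findall` yields the raw match text (3 of them) because the pattern has no groups.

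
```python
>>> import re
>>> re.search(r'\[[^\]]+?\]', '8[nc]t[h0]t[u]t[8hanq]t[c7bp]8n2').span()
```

(1, 5)

The match spans [1:5] → '[nc]'.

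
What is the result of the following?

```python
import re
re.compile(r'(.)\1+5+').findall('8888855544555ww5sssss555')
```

['8', '4', 'w', 's']

After group 1 captures some text, `\1` only succeeds where that same text appears again.
One capturing group, so `findall` returns just the captured substring from each match — 4 in all.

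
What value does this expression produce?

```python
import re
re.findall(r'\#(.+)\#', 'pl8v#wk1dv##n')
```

['wk1dv#']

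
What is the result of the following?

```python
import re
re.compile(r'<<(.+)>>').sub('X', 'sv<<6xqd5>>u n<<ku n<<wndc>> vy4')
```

Matches: at [2:28] → '<<6xqd5>>u n<<ku n<<wndc>>'.
Every occurrence is swapped for 'X'.

'svX vy4'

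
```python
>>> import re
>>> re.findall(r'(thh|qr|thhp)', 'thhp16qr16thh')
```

['thh', 'qr', 'thh']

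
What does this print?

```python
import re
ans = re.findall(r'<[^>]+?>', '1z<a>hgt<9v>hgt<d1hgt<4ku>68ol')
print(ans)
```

Matches: at [2:5] → '<a>'; at [8:12] → '<9v>'; at [15:26] → '<d1hgt<4ku>'.
Since nothing is captured, `findall` lists the 3 matched substrings directly.

['<a>', '<9v>', '<d1hgt<4ku>']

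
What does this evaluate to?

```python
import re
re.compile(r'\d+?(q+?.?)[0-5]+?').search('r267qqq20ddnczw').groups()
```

('qqq',)

This matches one or more of a digit (lazy); then one or more of the literal 'q' (lazy), then optionally any character (captured); then one or more of a character in [0-5] (lazy).
The `?` after the quantifier makes it lazy — it takes as little as possible before letting the rest of the pattern try.
`re.search` scans for the first position where the pattern succeeds.
The match spans [1:8] → '267qqq2'.
Captured: group 1 = 'qqq'.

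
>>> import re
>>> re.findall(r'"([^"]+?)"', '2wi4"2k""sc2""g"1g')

['2k', 'sc2', 'g']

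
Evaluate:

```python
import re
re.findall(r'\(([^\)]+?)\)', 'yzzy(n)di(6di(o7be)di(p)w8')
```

['n', '6di(o7be', 'p']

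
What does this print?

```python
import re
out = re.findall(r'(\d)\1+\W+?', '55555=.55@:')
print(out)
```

['5', '5']

A backreference is literal: `\1` must see the identical characters the first group matched.
Scanning left to right: at [0:6] match '55555=', group 1 = '5'; at [7:10] match '55@', group 1 = '5'.
`findall` collects group 1 from each match (2 total).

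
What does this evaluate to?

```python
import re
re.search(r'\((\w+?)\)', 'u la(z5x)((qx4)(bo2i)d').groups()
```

('z5x',)

`re.search` tries every starting position until one works.
The match spans [4:9] → '(z5x)'.
Captured: group 1 = 'z5x'.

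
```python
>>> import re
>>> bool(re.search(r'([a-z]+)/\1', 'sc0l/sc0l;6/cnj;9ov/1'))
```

False

The backreference `\1` re-matches whatever the first group consumed, character for character.
`search` walks the string left to right and returns the first match it finds.
Here the pattern never matches, so the call returns None, and `bool(None)` is False.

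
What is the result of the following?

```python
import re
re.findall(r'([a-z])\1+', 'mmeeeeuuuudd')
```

The backreference `\1` re-matches whatever the first group consumed, character for character.
One capturing group, so `findall` returns just the captured substring from each match — 4 in all.

['m', 'e', 'u', 'd']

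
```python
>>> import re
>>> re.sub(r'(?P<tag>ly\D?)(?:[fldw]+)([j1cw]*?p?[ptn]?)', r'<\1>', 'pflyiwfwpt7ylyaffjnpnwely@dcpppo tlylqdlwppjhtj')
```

'pf<lyi>7y<lya>jnpnwe<ly@>cpppo t<ly>qdlwppjhtj'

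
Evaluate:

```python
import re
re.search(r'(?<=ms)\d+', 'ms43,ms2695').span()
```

(2, 4)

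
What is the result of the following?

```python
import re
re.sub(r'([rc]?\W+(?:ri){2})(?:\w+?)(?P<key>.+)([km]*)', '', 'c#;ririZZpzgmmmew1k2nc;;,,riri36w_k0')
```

Pattern: optionally one of [rc], then one or more of a non-word character, then the literal 'ri' repeated 2 times (captured); then one or more of a word character (lazy) (non-capturing group); then one or more of any character (captured as 'key'); then zero or more of one of [km] (captured).
Matches: at [0:36] → 'c#;ririZZpzgmmmew1k2nc;;,,riri36w_k0'.
`sub` substitutes '' at each match site.

''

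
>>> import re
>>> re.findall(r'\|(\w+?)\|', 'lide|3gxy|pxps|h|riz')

['3gxy', 'h']

One capturing group, so `findall` returns just the captured substring from each match — 2 in all.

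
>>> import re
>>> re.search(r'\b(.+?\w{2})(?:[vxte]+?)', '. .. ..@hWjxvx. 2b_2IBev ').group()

'hWjx'

Pattern: a word boundary (`\b`, zero-width); then one or more of any character (lazy), then exactly 2 of a word character (captured); then one or more of one of [vxte] (lazy) (non-capturing group).
The match spans [8:12] → 'hWjx'.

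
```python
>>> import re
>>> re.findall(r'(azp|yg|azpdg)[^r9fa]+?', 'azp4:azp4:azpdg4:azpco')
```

['azp', 'azp', 'azp', 'azp']

Branches in `(...|...)` are attempted left-to-right; the first branch that allows the whole pattern to succeed is taken.
Walking the string: at [0:4] match 'azp4', group 1 = 'azp'; at [5:9] match 'azp4', group 1 = 'azp'; at [10:14] match 'azpd', group 1 = 'azp'; at [17:21] match 'azpc', group 1 = 'azp'.
Because there's exactly one group, `findall` drops the full match and keeps group 1 from each hit.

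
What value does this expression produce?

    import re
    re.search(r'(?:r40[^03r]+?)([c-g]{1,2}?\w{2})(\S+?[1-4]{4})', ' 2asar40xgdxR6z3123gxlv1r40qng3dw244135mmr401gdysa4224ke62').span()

The pattern matches the literal 'r40', then one or more of any character except [03r] (lazy) (non-capturing group); then 1 to 2 of a character in [c-g] (lazy), then exactly 2 of a word character (captured); then one or more of a non-whitespace character (lazy), then exactly 4 of a character in [1-4] (captured).
Unlike `match`, `search` isn't anchored — it looks for the pattern anywhere in the string.
The match spans [5:19] → 'r40xgdxR6z3123'.
Captured: group 1 = 'gdx', group 2 = 'R6z3123'.

(5, 19)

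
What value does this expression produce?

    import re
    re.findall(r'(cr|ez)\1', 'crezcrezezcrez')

`\1` is not a pattern — it's the concrete string captured by group 1, re-applied verbatim.
Because there's exactly one group, `findall` drops the full match and keeps group 1 from the one hit.

['ez']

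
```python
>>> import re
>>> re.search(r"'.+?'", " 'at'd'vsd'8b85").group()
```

A non-greedy quantifier consumes as few characters as it can — just enough that the remainder of the pattern still matches from where it stops; whatever follows it matches normally.
`search` walks the string left to right and returns the first match it finds.
The match spans [1:5] → "'at'".

"'at'"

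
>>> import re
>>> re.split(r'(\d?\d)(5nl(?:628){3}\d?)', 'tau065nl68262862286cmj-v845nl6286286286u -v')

['tau065nl68262862286cmj-v', '84', '5nl6286286286', 'u -v']

The pattern matches optionally a digit, then a digit (captured); then the literal '5nl', then the literal '628' repeated 3 times, then optionally a digit (captured).
Matches to split on: at [24:39] → '845nl6286286286'.
With a capturing group present, the delimiter's captured portion is kept in the result list.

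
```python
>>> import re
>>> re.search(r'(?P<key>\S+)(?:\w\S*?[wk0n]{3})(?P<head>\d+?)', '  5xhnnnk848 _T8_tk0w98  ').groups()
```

The match spans [2:10] → '5xhnnnk8'.
Captured: group 1 = '5xh', group 2 = '8'.

('5xh', '8')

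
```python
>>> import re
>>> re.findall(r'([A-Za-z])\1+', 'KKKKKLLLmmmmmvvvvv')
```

`\1` is not a pattern — it's the concrete string captured by group 1, re-applied verbatim.
Matches: at [0:5] match 'KKKKK', group 1 = 'K'; at [5:8] match 'LLL', group 1 = 'L'; at [8:13] match 'mmmmm', group 1 = 'm'; at [13:18] match 'vvvvv', group 1 = 'v'.
`findall` collects group 1 from each match (4 total).

['K', 'L', 'm', 'v']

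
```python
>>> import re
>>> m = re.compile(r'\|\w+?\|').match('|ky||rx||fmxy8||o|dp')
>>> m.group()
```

`re.match` only tries the pattern at the start of the string.
The match spans [0:4] → '|ky|'.

'|ky|'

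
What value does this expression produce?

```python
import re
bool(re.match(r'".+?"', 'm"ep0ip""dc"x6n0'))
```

False

With `match`, the pattern is implicitly anchored at the beginning.
Here the string doesn't start with a match, so the call returns None, and `bool(None)` is False.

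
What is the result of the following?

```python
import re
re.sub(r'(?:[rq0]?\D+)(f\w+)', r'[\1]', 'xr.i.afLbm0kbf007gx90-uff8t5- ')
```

'[fLbm0kbf007gx90][f8t5]- '

Pattern: optionally one of [rq0], then one or more of a non-digit (non-capturing group); then a literal 'f', then one or more of a word character (captured).
`\1` in the replacement pulls in group 1's text for each match.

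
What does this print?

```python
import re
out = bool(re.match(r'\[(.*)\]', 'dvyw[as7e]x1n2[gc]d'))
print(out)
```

False

`match` is anchored at position 0; if the pattern doesn't fit there, it returns None.
Here the string doesn't start with a match, so the call returns None, and `bool(None)` is False.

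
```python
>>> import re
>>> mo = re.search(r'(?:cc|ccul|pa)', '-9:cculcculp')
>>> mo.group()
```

The regex engine tests alternatives in the order written; an earlier branch that matches wins even if a later one would match more.
`re.search` scans for the first position where the pattern succeeds.
The match spans [3:5] → 'cc'.

'cc'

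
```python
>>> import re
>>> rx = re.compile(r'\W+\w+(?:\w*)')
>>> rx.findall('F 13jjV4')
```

The pattern matches one or more of a non-word character, then one or more of a word character; then zero or more of a word character (non-capturing group).
Scanning left to right: at [1:8] → ' 13jjV4'.
Since nothing is captured, `findall` lists the 1 matched substring directly.

[' 13jjV4']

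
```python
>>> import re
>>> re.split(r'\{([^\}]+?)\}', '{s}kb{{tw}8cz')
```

['', 's', 'kb', '{tw', '8cz']

The group in the pattern means `split` returns the separators' captures alongside the pieces.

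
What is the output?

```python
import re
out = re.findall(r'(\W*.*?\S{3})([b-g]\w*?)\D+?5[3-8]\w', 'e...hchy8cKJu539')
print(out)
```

[('e...h', 'chy8')]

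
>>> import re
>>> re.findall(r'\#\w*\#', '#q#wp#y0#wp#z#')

Scanning left to right: at [0:3] → '#q#'; at [5:9] → '#y0#'; at [11:14] → '#z#'.
With no groups in the pattern, `findall` gives back each whole match — 3 here.

['#q#', '#y0#', '#z#']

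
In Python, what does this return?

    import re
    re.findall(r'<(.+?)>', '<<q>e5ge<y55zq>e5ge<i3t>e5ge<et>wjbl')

['<q', 'y55zq', 'i3t', 'et']

Lazy quantifiers expand one character at a time until the remainder of the pattern can match.
With a single group, `findall` returns only what that group captured — 4 items.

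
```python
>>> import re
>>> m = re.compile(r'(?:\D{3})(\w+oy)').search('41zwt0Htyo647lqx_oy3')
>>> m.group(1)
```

'0Htyo647lqx_oy'

Pattern: exactly 3 of a non-digit (non-capturing group); then one or more of a word character, then the literal 'oy' (captured).
`search` walks the string left to right and returns the first match it finds.
The match spans [2:19] → 'zwt0Htyo647lqx_oy'.
Captured: group 1 = '0Htyo647lqx_oy'.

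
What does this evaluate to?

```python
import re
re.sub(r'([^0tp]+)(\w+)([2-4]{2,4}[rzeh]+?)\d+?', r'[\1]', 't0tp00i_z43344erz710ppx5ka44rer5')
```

't0tp00[i_z43344erz71]'

This matches one or more of any character except [0tp] (captured); then one or more of a word character (captured); then 2 to 4 of a character in [2-4], then one or more of one of [rzeh] (lazy) (captured); then one or more of a digit (lazy).
Matches: at [6:32] → 'i_z43344erz710ppx5ka44rer5'.
Each match is replaced using the text its own group 1 captured.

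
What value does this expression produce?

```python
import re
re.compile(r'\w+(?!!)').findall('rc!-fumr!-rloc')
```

['r', 'fum', 'rloc']

The negative lookaround is zero-width — it rules out positions where the adjacent text would match, without consuming anything.
Walking the string: at [0:1] → 'r'; at [4:7] → 'fum'; at [10:14] → 'rloc'.
No capturing groups, so `findall` returns the 3 full match strings.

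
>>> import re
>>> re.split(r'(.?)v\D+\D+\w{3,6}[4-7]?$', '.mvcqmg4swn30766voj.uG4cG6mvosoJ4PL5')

Because the pattern has a capturing group, `split` also inserts each captured text between the pieces.

['.mvcqmg4swn30766voj.uG4cG6', 'm', '']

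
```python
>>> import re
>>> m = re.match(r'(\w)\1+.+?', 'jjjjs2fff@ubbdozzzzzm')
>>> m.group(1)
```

The match spans [0:5] → 'jjjjs'.
Captured: group 1 = 'j'.

'j'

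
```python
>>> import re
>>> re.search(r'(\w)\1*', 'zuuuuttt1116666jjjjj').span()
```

A backreference is literal: `\1` must see the identical characters the first group matched.
`search` walks the string left to right and returns the first match it finds.
The match spans [0:1] → 'z'.
Captured: group 1 = 'z'.

(0, 1)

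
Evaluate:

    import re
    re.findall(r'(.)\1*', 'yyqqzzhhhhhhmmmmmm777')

A backreference is literal: `\1` must see the identical characters the first group matched.
Scanning left to right: at [0:2] match 'yy', group 1 = 'y'; at [2:4] match 'qq', group 1 = 'q'; at [4:6] match 'zz', group 1 = 'z'; at [6:12] match 'hhhhhh', group 1 = 'h'; at [12:18] match 'mmmmmm', group 1 = 'm'; ….
`findall` collects group 1 from each match (6 total).

['y', 'q', 'z', 'h', 'm', '7']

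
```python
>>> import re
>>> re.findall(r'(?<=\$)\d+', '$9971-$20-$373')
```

['9971', '20', '373']

Lookahead/lookbehind check context without consuming it, so the matched span excludes the asserted characters.
Scanning left to right: at [1:5] → '9971'; at [7:9] → '20'; at [11:14] → '373'.
No capturing groups, so `findall` returns the 3 full match strings.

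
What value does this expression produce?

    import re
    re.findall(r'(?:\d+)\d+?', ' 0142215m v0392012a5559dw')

Pattern: one or more of a digit (non-capturing group); then one or more of a digit (lazy).
Scanning left to right: at [1:8] → '0142215'; at [11:18] → '0392012'; at [19:23] → '5559'.
`findall` yields the raw match text (3 of them) because the pattern has no groups.

['0142215', '0392012', '5559']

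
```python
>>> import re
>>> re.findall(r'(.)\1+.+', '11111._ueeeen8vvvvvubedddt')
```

['1']

A backreference is literal: `\1` must see the identical characters the first group matched.
Matches: at [0:26] match '11111._ueeeen8vvvvvubedddt', group 1 = '1'.
With a single group, `findall` returns only what that group captured — 1 item.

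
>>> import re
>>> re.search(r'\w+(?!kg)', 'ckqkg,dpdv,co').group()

`(?!…)`/`(?<!…)` only lets a position through if the neighbouring text does NOT match; no characters are consumed.
The match spans [0:5] → 'ckqkg'.

'ckqkg'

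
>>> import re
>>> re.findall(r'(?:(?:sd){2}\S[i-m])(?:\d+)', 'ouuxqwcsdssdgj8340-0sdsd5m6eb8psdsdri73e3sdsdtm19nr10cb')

Pattern: the literal 'sd' repeated 2 times, then a non-whitespace character, then a character in [i-m] (non-capturing group); then one or more of a digit (non-capturing group).
Scanning left to right: at [20:27] → 'sdsd5m6'; at [31:39] → 'sdsdri73'; at [41:49] → 'sdsdtm19'.
Since nothing is captured, `findall` lists the 3 matched substrings directly.

['sdsd5m6', 'sdsdri73', 'sdsdtm19']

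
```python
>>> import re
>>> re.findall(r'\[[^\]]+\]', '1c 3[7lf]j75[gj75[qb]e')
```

['[7lf]', '[gj75[qb]']

Matches: at [4:9] → '[7lf]'; at [12:21] → '[gj75[qb]'.
`findall` yields the raw match text (2 of them) because the pattern has no groups.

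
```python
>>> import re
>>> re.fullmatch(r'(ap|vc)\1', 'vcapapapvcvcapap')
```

None

After group 1 captures some text, `\1` only succeeds where that same text appears again.
`re.fullmatch` is like wrapping the pattern in `^…$` (in single-line mode).
Here the pattern can't cover the whole string, so the call returns None.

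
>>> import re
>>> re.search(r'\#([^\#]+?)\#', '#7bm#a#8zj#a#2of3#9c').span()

(0, 5)

Unlike `match`, `search` isn't anchored — it looks for the pattern anywhere in the string.
The match spans [0:5] → '#7bm#'.
Captured: group 1 = '7bm'.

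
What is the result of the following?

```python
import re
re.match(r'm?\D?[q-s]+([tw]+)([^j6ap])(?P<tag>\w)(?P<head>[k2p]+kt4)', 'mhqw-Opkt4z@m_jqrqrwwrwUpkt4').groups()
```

('w', '-', 'O', 'pkt4')

The match spans [0:10] → 'mhqw-Opkt4'.
Captured: group 1 = 'w', group 2 = '-', group 3 = 'O', group 4 = 'pkt4'.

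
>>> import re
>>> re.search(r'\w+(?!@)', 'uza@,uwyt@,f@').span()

The negative lookahead/lookbehind blocks any match where the forbidden context is present.
The match spans [0:2] → 'uz'.

(0, 2)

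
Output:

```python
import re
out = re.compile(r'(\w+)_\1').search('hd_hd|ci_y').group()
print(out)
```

`\1` is not a pattern — it's the concrete string captured by group 1, re-applied verbatim.
The match spans [0:5] → 'hd_hd'.

hd_hd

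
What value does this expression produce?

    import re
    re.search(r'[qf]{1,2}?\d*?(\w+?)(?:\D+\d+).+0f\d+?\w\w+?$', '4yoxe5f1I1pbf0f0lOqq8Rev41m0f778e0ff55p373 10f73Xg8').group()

The match spans [6:51] → 'f1I1pbf0f0lOqq8Rev41m0f778e0ff55p373 10f73Xg8'.

'f1I1pbf0f0lOqq8Rev41m0f778e0ff55p373 10f73Xg8'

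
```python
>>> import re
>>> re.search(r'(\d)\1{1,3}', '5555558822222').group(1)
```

'5'

`\1` is not a pattern — it's the concrete string captured by group 1, re-applied verbatim.
`re.search` scans for the first position where the pattern succeeds.
The match spans [0:4] → '5555'.
Captured: group 1 = '5'.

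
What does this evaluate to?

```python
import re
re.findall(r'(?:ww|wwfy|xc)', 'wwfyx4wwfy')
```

['ww', 'ww']

The regex engine tests alternatives in the order written; an earlier branch that matches wins even if a later one would match more.
Scanning left to right: at [0:2] → 'ww'; at [6:8] → 'ww'.
Since nothing is captured, `findall` lists the 2 matched substrings directly.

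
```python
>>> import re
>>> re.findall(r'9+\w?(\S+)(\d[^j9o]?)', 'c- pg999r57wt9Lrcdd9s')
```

[('57wt9Lrcdd', '9s')]

Pattern: one or more of the literal '9', then optionally a word character; then one or more of a non-whitespace character (captured); then a digit, then optionally any character except [j9o] (captured).
Walking the string: at [5:21] match '999r57wt9Lrcdd9s', groups = ('57wt9Lrcdd', '9s').
2 groups means the one result is a tuple of 2 captured strings — 1 here.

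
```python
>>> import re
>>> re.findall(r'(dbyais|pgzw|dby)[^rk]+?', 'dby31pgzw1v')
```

['dby', 'pgzw']

Walking the string: at [0:4] match 'dby3', group 1 = 'dby'; at [5:10] match 'pgzw1', group 1 = 'pgzw'.
One capturing group, so `findall` returns just the captured substring from each match — 2 in all.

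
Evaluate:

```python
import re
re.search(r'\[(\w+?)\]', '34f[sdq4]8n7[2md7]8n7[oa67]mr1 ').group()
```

The match spans [3:9] → '[sdq4]'.

'[sdq4]'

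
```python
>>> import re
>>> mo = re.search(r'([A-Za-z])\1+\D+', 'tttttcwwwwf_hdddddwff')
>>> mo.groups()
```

('t',)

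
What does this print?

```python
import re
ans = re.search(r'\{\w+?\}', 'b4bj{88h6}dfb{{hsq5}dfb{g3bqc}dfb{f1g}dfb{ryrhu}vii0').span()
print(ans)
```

(4, 10)

`re.search` tries every starting position until one works.
The match spans [4:10] → '{88h6}'.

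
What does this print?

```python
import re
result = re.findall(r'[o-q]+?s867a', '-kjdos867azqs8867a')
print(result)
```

['os867a']

The pattern matches one or more of a character in [o-q] (lazy); then the literal 's8', then the literal '67a'.
Since nothing is captured, `findall` lists the 1 matched substring directly.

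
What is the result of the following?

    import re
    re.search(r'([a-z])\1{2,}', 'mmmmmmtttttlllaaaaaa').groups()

('m',)

The match spans [0:6] → 'mmmmmm'.
Captured: group 1 = 'm'.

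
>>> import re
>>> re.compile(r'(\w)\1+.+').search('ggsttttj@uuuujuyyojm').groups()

('g',)

After group 1 captures some text, `\1` only succeeds where that same text appears again.
`search` walks the string left to right and returns the first match it finds.
The match spans [0:20] → 'ggsttttj@uuuujuyyojm'.
Captured: group 1 = 'g'.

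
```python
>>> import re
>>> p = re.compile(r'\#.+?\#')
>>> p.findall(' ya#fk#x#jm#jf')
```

['#fk#', '#jm#']

Lazy quantifiers expand one character at a time until the remainder of the pattern can match.
`findall` yields the raw match text (2 of them) because the pattern has no groups.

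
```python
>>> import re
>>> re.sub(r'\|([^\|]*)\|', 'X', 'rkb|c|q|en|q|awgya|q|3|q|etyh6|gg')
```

'rkbXqXqXqXqXgg'

Matches: at [3:6] → '|c|'; at [7:11] → '|en|'; at [12:19] → '|awgya|'; at [20:23] → '|3|'; at [24:31] → '|etyh6|'.
Each match is replaced by 'X'.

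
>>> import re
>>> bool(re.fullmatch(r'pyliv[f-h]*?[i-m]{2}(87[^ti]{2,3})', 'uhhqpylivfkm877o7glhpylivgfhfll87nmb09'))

False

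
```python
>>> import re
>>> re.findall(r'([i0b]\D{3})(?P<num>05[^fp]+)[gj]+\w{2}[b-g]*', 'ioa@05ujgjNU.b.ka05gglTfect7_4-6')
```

Pattern: one of [i0b], then exactly 3 of a non-digit (captured); then the literal '05', then one or more of any character except [fp] (captured as 'num'); then one or more of one of [gj], then exactly 2 of a word character, then zero or more of a character in [b-g].
Walking the string: at [0:26] match 'ioa@05ujgjNU.b.ka05gglTfec', groups = ('ioa@', '05ujgjNU.b.ka05g').
Multiple groups make `findall` return tuples — one 2-tuple for the one match.

[('ioa@', '05ujgjNU.b.ka05g')]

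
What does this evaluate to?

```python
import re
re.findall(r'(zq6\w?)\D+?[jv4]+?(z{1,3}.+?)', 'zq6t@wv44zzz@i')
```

Because the quantifier is non-greedy, it stops expanding at the earliest point where the rest of the pattern can succeed.
Multiple groups make `findall` return tuples — one 2-tuple for the one match.

[('zq6t', 'zzz@')]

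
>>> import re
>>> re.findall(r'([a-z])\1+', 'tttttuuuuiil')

['t', 'u', 'i']

`\1` has to match the exact text group 1 already captured.
`findall` collects group 1 from each match (3 total).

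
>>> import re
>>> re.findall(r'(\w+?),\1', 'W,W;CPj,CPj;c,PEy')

['W', 'CPj']

The backreference `\1` re-matches whatever the first group consumed, character for character.
`findall` collects group 1 from each match (2 total).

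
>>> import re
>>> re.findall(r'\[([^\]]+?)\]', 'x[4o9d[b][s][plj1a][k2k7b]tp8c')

Walking the string: at [1:9] match '[4o9d[b]', group 1 = '4o9d[b'; at [9:12] match '[s]', group 1 = 's'; at [12:19] match '[plj1a]', group 1 = 'plj1a'; at [19:26] match '[k2k7b]', group 1 = 'k2k7b'.
With a single group, `findall` returns only what that group captured — 4 items.

['4o9d[b', 's', 'plj1a', 'k2k7b']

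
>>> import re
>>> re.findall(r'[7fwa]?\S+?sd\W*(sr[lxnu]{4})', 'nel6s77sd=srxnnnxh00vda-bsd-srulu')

['srxnnn']

Pattern: optionally one of [7fwa], then one or more of a non-whitespace character (lazy), then the literal 'sd'; then zero or more of a non-word character; then the literal 'sr', then exactly 4 of one of [lxnu] (captured).
Walking the string: at [0:16] match 'nel6s77sd=srxnnn', group 1 = 'srxnnn'.
Because there's exactly one group, `findall` drops the full match and keeps group 1 from the one hit.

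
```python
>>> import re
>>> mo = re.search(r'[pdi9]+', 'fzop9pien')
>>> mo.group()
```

'p9pi'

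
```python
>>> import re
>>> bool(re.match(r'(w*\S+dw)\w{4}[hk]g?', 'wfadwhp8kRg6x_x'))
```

The pattern matches zero or more of a literal 'w', then one or more of a non-whitespace character, then the literal 'dw' (captured); then exactly 4 of a word character, then one of [hk], then optionally the literal 'g'.
With `match`, the pattern is implicitly anchored at the beginning.
Here position 0 doesn't satisfy it, so the call returns None, and `bool(None)` is False.

False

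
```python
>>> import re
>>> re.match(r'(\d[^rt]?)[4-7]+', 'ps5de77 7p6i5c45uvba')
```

None

`re.match` won't scan ahead — the pattern has to work from the very first character.
Here the string doesn't start with a match, so the call returns None.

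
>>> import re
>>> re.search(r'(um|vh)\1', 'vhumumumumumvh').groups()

('um',)

The backreference `\1` re-matches whatever the first group consumed, character for character.
`search` walks the string left to right and returns the first match it finds.
The match spans [2:6] → 'umum'.
Captured: group 1 = 'um'.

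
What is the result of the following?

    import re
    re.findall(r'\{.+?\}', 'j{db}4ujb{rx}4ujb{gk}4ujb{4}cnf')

The `?` after the quantifier makes it lazy — it takes as little as possible before letting the rest of the pattern try.
With no groups in the pattern, `findall` gives back each whole match — 4 here.

['{db}', '{rx}', '{gk}', '{4}']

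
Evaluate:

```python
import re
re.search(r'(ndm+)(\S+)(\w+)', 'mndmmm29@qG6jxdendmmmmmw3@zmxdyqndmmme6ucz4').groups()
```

('ndmmm', '29@qG6jxdendmmmmmw3@zmxdyqndmmme6ucz', '4')

Pattern: the literal 'nd', then one or more of the literal 'm' (captured); then one or more of a non-whitespace character (captured); then one or more of a word character (captured).
`re.search` scans for the first position where the pattern succeeds.
The match spans [1:43] → 'ndmmm29@qG6jxdendmmmmmw3@zmxdyqndmmme6ucz4'.
Captured: group 1 = 'ndmmm', group 2 = '29@qG6jxdendmmmmmw3@zmxdyqndmmme6ucz', group 3 = '4'.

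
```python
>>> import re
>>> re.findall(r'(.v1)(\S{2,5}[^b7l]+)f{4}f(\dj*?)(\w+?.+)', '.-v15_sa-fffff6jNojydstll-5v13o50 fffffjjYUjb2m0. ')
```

Pattern: any character, then the literal 'v1' (captured); then 2 to 5 of a non-whitespace character, then one or more of any character except [b7l] (captured); then exactly 4 of a literal 'f', then a literal 'f'; then a digit, then zero or more of a literal 'j' (lazy) (captured); then one or more of a word character (lazy), then one or more of any character (captured).
Lazy quantifiers expand one character at a time until the remainder of the pattern can match.
Walking the string: at [1:50] match '-v15_sa-fffff6jNojydstll-5v13o50 fffffjjYUjb2m0. ', groups = ('-v1', '5_sa-', '6', 'jNojydstll-5v13o50 fffffjjYUjb2m0. ').
`findall` packs the 4 group values into a tuple for every match.

[('-v1', '5_sa-', '6', 'jNojydstll-5v13o50 fffffjjYUjb2m0. ')]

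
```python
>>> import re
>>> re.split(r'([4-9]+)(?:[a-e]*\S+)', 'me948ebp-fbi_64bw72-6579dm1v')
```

['me', '948', '']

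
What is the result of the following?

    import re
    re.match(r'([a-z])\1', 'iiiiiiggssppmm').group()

`\1` has to match the exact text group 1 already captured.
With `match`, the pattern is implicitly anchored at the beginning.
The match spans [0:2] → 'ii'.
Captured: group 1 = 'i'.

'ii'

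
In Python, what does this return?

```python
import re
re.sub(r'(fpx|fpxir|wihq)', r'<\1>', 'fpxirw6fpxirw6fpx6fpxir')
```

'<fpx>irw6<fpx>irw6<fpx>6<fpx>ir'

Alternation isn't longest-match — the leftmost alternative that fits at this position is chosen.
`\1` in the replacement pulls in group 1's text for each match.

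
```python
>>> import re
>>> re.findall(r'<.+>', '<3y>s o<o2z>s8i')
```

`findall` yields the raw match text (1 of them) because the pattern has no groups.

['<3y>s o<o2z>']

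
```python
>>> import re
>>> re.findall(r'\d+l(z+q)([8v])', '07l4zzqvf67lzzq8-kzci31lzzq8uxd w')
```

[('zzq', '8'), ('zzq', '8')]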